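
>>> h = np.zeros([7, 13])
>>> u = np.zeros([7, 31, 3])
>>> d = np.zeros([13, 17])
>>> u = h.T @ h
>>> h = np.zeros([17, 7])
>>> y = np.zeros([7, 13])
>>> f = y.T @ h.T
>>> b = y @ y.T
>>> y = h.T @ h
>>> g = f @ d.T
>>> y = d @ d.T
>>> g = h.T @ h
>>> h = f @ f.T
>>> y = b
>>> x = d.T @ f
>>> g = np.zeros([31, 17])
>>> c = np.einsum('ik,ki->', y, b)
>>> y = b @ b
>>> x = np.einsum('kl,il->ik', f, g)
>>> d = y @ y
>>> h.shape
(13, 13)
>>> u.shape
(13, 13)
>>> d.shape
(7, 7)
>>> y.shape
(7, 7)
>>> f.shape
(13, 17)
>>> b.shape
(7, 7)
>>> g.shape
(31, 17)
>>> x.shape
(31, 13)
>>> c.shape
()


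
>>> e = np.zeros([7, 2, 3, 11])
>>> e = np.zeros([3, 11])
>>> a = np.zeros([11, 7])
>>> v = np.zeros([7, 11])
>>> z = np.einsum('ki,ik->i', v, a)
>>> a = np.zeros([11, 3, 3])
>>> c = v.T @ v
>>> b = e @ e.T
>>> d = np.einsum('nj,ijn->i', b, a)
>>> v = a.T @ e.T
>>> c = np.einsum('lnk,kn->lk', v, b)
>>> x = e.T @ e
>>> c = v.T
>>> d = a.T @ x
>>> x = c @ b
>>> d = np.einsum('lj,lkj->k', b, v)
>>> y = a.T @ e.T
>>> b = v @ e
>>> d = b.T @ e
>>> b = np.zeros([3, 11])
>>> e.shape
(3, 11)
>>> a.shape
(11, 3, 3)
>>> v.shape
(3, 3, 3)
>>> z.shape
(11,)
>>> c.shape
(3, 3, 3)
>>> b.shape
(3, 11)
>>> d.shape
(11, 3, 11)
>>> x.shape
(3, 3, 3)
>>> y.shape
(3, 3, 3)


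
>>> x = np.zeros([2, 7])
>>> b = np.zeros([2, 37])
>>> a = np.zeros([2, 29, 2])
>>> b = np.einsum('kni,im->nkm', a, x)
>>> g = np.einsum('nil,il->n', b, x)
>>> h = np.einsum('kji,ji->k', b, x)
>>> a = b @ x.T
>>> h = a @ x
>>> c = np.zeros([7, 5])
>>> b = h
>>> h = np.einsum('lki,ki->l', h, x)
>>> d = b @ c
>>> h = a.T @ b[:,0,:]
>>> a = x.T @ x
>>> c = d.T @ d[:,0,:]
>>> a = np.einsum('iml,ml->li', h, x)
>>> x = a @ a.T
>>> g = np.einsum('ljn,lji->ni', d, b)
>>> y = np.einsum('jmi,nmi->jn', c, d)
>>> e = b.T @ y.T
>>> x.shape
(7, 7)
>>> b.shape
(29, 2, 7)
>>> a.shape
(7, 2)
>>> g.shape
(5, 7)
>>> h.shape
(2, 2, 7)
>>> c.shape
(5, 2, 5)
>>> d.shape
(29, 2, 5)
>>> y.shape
(5, 29)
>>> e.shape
(7, 2, 5)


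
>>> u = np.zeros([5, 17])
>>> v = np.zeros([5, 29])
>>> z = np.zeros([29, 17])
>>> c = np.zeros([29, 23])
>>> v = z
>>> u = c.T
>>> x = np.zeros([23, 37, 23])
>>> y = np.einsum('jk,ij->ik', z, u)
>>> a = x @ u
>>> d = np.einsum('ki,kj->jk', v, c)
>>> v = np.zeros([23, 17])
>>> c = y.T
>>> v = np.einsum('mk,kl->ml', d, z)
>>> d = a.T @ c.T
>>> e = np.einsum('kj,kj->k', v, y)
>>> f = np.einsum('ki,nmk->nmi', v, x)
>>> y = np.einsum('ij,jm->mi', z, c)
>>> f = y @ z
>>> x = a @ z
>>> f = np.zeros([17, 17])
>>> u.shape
(23, 29)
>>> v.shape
(23, 17)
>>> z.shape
(29, 17)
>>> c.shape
(17, 23)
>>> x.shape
(23, 37, 17)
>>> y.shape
(23, 29)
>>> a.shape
(23, 37, 29)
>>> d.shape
(29, 37, 17)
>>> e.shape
(23,)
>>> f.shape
(17, 17)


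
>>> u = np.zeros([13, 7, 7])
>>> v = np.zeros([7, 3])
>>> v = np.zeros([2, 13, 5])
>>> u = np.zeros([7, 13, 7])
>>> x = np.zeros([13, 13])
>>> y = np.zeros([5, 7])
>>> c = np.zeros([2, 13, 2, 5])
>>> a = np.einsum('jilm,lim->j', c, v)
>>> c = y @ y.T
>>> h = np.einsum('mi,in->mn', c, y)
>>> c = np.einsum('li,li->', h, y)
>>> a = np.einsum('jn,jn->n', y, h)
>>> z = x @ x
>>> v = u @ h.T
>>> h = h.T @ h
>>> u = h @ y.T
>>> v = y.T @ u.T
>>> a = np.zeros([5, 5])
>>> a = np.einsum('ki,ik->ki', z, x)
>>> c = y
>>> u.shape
(7, 5)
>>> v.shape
(7, 7)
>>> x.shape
(13, 13)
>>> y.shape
(5, 7)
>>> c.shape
(5, 7)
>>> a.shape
(13, 13)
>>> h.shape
(7, 7)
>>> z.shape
(13, 13)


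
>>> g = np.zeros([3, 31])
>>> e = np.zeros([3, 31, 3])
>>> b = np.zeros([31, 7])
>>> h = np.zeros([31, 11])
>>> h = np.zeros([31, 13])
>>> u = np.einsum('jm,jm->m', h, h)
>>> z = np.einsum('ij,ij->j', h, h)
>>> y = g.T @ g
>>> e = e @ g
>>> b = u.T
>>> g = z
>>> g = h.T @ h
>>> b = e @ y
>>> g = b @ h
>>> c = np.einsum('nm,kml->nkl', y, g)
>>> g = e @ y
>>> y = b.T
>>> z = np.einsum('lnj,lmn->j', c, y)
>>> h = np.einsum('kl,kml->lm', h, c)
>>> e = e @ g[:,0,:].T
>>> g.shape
(3, 31, 31)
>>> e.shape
(3, 31, 3)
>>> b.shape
(3, 31, 31)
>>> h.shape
(13, 3)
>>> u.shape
(13,)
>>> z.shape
(13,)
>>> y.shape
(31, 31, 3)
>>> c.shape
(31, 3, 13)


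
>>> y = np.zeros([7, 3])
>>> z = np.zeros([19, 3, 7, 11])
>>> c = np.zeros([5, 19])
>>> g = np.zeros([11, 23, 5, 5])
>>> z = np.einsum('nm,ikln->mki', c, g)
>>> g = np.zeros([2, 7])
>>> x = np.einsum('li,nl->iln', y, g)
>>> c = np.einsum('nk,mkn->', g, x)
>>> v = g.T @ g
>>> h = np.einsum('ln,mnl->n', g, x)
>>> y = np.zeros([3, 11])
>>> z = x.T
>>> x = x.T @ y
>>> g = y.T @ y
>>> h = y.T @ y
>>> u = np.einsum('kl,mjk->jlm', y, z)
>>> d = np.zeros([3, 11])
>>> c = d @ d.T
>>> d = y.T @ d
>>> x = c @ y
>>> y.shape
(3, 11)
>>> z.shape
(2, 7, 3)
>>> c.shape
(3, 3)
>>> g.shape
(11, 11)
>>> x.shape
(3, 11)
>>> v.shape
(7, 7)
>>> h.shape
(11, 11)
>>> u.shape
(7, 11, 2)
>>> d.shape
(11, 11)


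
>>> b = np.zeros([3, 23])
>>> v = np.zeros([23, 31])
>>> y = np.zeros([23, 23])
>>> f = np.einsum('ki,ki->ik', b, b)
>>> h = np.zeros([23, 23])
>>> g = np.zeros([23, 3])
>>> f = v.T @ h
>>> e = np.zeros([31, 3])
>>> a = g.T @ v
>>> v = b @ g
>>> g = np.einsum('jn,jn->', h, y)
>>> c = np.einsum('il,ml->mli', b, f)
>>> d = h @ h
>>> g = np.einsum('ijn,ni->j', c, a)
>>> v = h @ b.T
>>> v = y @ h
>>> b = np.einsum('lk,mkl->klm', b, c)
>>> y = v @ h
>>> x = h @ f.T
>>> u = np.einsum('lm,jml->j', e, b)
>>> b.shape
(23, 3, 31)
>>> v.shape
(23, 23)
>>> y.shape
(23, 23)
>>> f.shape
(31, 23)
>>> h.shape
(23, 23)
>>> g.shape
(23,)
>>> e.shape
(31, 3)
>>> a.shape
(3, 31)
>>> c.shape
(31, 23, 3)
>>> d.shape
(23, 23)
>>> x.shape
(23, 31)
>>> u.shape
(23,)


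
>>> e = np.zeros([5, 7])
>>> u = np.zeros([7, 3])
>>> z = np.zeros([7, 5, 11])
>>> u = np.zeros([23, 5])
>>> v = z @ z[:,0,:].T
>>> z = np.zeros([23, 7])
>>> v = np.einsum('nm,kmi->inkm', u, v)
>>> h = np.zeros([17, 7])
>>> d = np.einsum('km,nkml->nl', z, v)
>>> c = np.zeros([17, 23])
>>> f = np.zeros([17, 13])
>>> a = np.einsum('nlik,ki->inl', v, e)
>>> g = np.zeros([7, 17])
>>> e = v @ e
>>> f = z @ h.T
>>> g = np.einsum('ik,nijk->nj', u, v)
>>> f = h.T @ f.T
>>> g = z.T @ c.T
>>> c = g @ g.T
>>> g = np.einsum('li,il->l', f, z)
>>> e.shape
(7, 23, 7, 7)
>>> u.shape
(23, 5)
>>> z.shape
(23, 7)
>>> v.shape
(7, 23, 7, 5)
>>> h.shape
(17, 7)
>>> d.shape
(7, 5)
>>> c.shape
(7, 7)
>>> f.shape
(7, 23)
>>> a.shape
(7, 7, 23)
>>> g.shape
(7,)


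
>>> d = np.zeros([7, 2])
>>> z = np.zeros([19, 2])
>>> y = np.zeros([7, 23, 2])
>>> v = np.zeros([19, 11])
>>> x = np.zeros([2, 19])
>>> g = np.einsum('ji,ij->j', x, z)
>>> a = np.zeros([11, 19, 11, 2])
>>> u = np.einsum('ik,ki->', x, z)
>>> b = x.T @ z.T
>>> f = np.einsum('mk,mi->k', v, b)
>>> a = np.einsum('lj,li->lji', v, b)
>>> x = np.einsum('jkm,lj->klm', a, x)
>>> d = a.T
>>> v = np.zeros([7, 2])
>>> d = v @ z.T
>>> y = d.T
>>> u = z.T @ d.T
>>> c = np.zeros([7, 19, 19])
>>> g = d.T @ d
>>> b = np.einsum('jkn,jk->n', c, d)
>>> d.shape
(7, 19)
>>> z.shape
(19, 2)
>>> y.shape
(19, 7)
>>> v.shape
(7, 2)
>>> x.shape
(11, 2, 19)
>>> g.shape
(19, 19)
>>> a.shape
(19, 11, 19)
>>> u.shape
(2, 7)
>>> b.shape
(19,)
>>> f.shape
(11,)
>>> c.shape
(7, 19, 19)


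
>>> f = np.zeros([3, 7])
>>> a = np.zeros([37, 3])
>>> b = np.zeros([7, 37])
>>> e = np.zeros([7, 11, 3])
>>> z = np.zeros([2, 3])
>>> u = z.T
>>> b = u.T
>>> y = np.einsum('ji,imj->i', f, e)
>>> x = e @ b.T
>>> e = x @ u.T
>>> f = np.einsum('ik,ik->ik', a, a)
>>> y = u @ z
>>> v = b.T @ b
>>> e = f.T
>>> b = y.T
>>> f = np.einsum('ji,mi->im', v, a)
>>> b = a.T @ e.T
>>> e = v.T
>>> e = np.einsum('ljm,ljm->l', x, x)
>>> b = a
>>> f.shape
(3, 37)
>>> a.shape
(37, 3)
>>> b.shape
(37, 3)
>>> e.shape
(7,)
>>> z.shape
(2, 3)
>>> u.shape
(3, 2)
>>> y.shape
(3, 3)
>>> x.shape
(7, 11, 2)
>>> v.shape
(3, 3)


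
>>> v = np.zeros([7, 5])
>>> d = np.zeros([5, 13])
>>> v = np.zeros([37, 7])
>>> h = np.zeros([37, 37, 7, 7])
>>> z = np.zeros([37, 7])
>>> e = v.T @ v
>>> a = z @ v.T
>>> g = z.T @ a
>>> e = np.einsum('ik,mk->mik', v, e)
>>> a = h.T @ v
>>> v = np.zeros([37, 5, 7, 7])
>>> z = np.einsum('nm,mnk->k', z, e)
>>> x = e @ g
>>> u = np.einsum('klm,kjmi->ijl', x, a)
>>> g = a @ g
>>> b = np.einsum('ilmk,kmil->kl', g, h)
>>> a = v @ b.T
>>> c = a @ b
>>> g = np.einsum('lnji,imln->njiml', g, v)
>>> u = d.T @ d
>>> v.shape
(37, 5, 7, 7)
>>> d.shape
(5, 13)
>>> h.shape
(37, 37, 7, 7)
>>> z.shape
(7,)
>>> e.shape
(7, 37, 7)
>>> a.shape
(37, 5, 7, 37)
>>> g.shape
(7, 37, 37, 5, 7)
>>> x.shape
(7, 37, 37)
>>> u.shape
(13, 13)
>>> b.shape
(37, 7)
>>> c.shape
(37, 5, 7, 7)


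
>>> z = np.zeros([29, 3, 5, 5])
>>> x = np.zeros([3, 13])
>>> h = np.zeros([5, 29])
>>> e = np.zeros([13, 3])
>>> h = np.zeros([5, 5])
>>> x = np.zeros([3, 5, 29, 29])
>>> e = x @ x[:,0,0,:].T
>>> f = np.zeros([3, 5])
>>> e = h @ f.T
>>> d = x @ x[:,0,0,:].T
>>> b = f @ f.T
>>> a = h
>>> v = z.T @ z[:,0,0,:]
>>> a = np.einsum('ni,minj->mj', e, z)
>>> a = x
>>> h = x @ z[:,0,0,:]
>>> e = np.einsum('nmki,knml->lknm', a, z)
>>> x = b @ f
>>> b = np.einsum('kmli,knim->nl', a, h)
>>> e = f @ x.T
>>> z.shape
(29, 3, 5, 5)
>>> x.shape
(3, 5)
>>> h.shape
(3, 5, 29, 5)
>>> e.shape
(3, 3)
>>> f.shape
(3, 5)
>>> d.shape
(3, 5, 29, 3)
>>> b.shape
(5, 29)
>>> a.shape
(3, 5, 29, 29)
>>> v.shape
(5, 5, 3, 5)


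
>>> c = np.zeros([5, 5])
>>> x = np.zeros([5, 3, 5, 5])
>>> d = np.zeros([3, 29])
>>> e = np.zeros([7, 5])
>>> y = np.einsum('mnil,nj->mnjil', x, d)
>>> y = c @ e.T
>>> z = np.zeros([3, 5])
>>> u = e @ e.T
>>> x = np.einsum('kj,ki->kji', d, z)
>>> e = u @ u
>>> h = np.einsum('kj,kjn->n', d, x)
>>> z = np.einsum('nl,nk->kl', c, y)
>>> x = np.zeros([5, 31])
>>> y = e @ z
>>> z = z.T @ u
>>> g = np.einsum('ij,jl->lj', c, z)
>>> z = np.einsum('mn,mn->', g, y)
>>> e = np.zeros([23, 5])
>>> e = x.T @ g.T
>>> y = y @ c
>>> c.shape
(5, 5)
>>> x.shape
(5, 31)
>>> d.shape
(3, 29)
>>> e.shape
(31, 7)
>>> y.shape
(7, 5)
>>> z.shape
()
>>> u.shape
(7, 7)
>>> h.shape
(5,)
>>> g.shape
(7, 5)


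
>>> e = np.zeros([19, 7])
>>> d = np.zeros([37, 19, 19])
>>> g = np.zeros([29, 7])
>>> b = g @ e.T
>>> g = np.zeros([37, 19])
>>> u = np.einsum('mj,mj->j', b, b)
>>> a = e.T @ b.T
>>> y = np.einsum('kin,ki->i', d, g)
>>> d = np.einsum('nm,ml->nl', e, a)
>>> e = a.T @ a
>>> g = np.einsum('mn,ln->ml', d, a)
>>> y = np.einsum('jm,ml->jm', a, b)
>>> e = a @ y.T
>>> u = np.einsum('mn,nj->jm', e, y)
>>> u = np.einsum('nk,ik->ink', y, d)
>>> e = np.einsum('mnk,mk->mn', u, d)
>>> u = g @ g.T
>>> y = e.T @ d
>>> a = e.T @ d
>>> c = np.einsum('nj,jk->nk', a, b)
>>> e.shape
(19, 7)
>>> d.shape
(19, 29)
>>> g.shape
(19, 7)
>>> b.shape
(29, 19)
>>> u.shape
(19, 19)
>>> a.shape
(7, 29)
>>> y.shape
(7, 29)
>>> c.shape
(7, 19)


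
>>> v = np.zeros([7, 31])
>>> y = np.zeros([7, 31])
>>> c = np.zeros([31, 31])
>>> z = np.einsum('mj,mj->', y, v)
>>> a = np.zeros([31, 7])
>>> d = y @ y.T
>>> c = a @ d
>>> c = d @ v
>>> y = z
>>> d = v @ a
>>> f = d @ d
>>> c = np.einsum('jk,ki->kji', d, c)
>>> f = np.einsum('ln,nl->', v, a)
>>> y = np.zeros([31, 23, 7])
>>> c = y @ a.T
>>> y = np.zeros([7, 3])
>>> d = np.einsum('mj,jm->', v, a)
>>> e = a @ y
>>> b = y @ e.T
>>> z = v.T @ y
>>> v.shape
(7, 31)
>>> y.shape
(7, 3)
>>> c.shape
(31, 23, 31)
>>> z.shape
(31, 3)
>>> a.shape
(31, 7)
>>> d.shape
()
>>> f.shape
()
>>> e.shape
(31, 3)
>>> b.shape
(7, 31)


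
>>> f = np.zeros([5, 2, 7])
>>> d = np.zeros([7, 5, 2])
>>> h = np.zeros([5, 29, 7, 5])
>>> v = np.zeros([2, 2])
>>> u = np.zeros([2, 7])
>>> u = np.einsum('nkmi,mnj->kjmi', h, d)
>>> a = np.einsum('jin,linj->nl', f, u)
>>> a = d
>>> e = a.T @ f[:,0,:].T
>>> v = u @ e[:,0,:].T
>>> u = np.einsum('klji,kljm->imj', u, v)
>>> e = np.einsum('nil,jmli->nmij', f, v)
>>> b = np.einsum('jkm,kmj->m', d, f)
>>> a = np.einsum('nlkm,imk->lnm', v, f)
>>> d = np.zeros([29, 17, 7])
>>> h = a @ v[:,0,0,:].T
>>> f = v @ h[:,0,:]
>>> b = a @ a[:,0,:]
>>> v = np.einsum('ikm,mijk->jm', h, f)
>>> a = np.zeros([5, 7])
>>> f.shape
(29, 2, 7, 29)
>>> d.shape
(29, 17, 7)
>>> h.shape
(2, 29, 29)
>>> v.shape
(7, 29)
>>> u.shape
(5, 2, 7)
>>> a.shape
(5, 7)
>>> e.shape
(5, 2, 2, 29)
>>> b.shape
(2, 29, 2)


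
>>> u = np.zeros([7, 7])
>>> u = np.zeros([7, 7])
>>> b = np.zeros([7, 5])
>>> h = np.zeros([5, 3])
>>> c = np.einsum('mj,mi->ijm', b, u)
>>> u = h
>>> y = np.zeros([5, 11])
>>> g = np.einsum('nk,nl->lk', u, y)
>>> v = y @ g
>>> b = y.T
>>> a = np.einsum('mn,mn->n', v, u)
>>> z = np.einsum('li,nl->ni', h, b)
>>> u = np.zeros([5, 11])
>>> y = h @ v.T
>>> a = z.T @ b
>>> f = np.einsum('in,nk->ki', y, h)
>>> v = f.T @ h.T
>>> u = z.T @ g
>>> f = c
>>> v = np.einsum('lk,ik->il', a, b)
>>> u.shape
(3, 3)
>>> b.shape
(11, 5)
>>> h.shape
(5, 3)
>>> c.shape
(7, 5, 7)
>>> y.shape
(5, 5)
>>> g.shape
(11, 3)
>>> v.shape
(11, 3)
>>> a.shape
(3, 5)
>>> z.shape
(11, 3)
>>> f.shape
(7, 5, 7)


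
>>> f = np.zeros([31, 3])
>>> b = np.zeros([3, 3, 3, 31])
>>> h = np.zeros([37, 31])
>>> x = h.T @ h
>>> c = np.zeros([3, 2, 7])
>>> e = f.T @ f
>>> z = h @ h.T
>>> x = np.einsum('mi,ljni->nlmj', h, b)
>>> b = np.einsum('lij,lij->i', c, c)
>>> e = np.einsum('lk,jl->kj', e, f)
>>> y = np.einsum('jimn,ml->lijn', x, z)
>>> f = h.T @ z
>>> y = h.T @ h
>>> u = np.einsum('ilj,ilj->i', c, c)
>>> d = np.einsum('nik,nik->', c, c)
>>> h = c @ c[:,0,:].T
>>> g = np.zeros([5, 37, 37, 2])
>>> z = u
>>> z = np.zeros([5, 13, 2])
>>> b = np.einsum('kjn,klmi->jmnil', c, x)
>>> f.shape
(31, 37)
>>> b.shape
(2, 37, 7, 3, 3)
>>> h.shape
(3, 2, 3)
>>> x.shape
(3, 3, 37, 3)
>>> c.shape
(3, 2, 7)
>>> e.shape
(3, 31)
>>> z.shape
(5, 13, 2)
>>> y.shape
(31, 31)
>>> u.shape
(3,)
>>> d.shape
()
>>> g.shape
(5, 37, 37, 2)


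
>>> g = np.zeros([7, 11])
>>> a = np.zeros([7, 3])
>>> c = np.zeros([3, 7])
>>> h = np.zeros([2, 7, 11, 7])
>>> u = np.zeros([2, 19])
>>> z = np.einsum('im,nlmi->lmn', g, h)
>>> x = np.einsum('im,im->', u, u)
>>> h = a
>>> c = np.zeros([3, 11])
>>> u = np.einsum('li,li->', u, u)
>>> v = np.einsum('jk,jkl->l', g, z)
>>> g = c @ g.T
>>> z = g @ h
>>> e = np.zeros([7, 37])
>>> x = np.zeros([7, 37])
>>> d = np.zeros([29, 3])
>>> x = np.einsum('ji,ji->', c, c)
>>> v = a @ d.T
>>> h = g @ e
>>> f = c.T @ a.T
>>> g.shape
(3, 7)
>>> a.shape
(7, 3)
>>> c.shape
(3, 11)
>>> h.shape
(3, 37)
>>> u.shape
()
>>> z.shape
(3, 3)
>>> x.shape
()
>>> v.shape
(7, 29)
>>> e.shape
(7, 37)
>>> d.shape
(29, 3)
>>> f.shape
(11, 7)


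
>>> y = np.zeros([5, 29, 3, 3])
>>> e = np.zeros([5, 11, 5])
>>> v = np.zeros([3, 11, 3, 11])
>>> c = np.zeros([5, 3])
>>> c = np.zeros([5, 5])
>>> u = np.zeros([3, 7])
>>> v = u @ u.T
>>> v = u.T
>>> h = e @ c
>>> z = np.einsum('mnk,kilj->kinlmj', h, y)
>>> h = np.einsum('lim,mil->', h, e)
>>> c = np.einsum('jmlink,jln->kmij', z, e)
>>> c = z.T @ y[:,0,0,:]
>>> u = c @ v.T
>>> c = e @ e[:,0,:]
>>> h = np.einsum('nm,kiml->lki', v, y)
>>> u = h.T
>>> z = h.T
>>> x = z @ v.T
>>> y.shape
(5, 29, 3, 3)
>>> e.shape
(5, 11, 5)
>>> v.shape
(7, 3)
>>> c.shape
(5, 11, 5)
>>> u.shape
(29, 5, 3)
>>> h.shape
(3, 5, 29)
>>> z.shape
(29, 5, 3)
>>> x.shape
(29, 5, 7)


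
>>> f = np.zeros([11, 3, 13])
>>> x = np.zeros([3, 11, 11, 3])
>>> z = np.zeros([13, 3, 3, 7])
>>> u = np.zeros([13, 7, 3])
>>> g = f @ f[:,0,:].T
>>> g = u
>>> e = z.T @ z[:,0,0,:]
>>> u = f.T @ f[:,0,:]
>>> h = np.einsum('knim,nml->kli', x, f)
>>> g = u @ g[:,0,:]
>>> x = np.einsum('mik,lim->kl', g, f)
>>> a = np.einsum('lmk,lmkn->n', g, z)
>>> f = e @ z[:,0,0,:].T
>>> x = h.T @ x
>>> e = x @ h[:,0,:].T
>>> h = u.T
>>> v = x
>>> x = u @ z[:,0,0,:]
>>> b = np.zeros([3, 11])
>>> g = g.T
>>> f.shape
(7, 3, 3, 13)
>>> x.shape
(13, 3, 7)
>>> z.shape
(13, 3, 3, 7)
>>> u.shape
(13, 3, 13)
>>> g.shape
(3, 3, 13)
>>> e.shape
(11, 13, 3)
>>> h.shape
(13, 3, 13)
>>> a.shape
(7,)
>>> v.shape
(11, 13, 11)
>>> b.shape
(3, 11)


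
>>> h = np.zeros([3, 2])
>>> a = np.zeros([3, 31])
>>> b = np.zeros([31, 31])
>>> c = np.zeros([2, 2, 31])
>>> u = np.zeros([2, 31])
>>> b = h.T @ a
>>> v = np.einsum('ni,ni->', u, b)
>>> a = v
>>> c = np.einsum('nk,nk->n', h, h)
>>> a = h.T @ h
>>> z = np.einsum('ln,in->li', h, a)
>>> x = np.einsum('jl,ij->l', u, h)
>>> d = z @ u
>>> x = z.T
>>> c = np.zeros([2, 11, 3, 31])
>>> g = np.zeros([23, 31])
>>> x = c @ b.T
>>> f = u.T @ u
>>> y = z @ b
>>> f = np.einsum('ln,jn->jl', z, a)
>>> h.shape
(3, 2)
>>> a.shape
(2, 2)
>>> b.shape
(2, 31)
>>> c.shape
(2, 11, 3, 31)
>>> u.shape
(2, 31)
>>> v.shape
()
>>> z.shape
(3, 2)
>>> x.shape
(2, 11, 3, 2)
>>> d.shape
(3, 31)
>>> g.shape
(23, 31)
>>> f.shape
(2, 3)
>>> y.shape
(3, 31)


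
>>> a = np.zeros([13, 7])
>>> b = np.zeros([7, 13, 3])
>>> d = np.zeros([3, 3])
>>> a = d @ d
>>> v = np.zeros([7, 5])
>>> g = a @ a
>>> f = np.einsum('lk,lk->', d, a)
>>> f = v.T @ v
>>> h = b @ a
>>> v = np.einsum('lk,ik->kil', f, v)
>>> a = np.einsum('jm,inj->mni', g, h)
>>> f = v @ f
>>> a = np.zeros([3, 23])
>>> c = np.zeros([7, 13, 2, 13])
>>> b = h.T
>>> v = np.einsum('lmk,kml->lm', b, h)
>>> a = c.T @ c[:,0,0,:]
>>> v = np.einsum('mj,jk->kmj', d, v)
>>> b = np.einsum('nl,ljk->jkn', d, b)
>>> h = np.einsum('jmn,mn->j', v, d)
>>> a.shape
(13, 2, 13, 13)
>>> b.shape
(13, 7, 3)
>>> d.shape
(3, 3)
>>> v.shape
(13, 3, 3)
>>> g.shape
(3, 3)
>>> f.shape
(5, 7, 5)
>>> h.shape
(13,)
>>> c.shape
(7, 13, 2, 13)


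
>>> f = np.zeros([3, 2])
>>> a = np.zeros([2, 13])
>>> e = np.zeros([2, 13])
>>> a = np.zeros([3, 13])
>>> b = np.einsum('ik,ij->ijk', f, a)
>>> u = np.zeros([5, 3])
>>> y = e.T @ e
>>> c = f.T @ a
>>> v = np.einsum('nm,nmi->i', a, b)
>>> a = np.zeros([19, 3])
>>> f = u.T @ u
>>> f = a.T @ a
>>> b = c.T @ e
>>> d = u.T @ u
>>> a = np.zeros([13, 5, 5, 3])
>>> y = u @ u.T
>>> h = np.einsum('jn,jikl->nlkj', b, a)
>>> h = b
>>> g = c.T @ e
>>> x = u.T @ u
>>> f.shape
(3, 3)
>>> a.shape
(13, 5, 5, 3)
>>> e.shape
(2, 13)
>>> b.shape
(13, 13)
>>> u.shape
(5, 3)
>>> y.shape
(5, 5)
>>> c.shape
(2, 13)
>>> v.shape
(2,)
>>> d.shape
(3, 3)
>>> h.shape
(13, 13)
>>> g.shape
(13, 13)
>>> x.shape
(3, 3)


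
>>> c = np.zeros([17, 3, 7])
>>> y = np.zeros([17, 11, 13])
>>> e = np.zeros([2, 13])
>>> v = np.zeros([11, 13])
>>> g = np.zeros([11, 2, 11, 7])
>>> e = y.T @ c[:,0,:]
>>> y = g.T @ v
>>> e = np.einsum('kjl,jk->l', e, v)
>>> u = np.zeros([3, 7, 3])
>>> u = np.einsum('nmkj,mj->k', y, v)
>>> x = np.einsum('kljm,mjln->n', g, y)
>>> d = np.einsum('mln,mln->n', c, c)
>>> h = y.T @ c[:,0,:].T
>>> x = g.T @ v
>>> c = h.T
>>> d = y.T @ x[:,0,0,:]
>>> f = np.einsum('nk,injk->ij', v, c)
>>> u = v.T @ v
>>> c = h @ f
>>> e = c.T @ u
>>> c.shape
(13, 2, 11, 2)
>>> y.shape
(7, 11, 2, 13)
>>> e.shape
(2, 11, 2, 13)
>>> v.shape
(11, 13)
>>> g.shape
(11, 2, 11, 7)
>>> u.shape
(13, 13)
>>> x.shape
(7, 11, 2, 13)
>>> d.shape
(13, 2, 11, 13)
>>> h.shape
(13, 2, 11, 17)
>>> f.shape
(17, 2)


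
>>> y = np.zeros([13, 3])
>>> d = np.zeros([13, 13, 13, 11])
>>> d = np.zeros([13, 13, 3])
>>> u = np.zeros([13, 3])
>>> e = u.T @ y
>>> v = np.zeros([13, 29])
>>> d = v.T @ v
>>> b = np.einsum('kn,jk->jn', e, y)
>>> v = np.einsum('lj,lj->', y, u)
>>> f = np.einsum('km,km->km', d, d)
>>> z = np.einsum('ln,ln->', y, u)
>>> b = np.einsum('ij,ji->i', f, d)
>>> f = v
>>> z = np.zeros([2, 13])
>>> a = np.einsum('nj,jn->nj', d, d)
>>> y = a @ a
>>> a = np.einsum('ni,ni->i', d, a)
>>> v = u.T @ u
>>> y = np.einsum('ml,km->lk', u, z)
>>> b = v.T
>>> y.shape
(3, 2)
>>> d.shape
(29, 29)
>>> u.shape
(13, 3)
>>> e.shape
(3, 3)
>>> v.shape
(3, 3)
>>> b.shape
(3, 3)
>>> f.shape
()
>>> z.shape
(2, 13)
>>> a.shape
(29,)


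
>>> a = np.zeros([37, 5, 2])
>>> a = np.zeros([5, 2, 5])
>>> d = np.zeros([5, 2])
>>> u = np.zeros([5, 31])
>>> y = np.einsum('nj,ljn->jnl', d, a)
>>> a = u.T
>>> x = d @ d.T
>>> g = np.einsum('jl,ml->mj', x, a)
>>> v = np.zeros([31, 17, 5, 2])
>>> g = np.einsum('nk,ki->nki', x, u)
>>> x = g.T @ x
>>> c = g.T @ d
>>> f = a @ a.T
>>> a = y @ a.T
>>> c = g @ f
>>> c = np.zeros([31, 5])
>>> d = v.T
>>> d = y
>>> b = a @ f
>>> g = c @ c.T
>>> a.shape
(2, 5, 31)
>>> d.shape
(2, 5, 5)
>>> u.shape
(5, 31)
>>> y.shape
(2, 5, 5)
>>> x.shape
(31, 5, 5)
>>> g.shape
(31, 31)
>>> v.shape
(31, 17, 5, 2)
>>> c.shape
(31, 5)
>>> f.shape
(31, 31)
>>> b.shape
(2, 5, 31)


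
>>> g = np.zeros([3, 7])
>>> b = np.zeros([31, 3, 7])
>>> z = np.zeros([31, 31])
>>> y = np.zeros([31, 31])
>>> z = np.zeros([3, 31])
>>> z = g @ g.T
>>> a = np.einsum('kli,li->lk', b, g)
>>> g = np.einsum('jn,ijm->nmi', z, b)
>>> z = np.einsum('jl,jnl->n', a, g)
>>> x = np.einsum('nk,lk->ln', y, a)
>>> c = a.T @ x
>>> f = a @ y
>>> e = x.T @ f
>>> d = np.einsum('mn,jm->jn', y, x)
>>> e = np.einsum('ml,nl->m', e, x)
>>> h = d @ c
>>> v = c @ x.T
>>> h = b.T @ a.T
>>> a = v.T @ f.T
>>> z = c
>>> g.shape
(3, 7, 31)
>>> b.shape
(31, 3, 7)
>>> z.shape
(31, 31)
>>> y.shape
(31, 31)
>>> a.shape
(3, 3)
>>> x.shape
(3, 31)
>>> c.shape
(31, 31)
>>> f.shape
(3, 31)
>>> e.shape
(31,)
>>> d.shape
(3, 31)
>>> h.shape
(7, 3, 3)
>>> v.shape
(31, 3)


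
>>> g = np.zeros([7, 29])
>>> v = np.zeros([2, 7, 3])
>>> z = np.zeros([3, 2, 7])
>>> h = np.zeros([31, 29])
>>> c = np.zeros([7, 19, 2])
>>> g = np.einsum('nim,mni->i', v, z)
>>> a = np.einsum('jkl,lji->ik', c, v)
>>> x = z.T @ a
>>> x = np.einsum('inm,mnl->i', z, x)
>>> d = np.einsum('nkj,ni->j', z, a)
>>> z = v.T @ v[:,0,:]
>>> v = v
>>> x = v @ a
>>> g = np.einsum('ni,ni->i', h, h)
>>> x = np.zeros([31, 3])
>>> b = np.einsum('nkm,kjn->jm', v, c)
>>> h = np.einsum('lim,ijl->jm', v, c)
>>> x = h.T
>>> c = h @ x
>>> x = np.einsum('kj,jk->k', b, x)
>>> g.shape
(29,)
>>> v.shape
(2, 7, 3)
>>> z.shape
(3, 7, 3)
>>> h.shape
(19, 3)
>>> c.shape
(19, 19)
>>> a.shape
(3, 19)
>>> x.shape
(19,)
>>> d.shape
(7,)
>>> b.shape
(19, 3)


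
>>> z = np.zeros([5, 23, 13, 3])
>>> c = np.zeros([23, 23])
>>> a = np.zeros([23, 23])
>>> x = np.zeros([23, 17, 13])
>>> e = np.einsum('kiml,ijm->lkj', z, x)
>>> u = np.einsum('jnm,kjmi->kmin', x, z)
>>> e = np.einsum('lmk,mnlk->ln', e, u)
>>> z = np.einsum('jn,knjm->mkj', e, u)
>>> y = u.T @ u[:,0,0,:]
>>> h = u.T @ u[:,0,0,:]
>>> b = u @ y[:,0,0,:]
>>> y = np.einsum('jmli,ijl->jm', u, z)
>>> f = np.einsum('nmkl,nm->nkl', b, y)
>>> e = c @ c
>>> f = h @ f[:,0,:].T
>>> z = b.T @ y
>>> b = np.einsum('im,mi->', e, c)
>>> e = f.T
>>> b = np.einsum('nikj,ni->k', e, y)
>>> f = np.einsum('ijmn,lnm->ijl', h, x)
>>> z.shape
(17, 3, 13, 13)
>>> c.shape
(23, 23)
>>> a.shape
(23, 23)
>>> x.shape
(23, 17, 13)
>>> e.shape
(5, 13, 3, 17)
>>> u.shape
(5, 13, 3, 17)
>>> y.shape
(5, 13)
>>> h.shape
(17, 3, 13, 17)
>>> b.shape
(3,)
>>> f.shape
(17, 3, 23)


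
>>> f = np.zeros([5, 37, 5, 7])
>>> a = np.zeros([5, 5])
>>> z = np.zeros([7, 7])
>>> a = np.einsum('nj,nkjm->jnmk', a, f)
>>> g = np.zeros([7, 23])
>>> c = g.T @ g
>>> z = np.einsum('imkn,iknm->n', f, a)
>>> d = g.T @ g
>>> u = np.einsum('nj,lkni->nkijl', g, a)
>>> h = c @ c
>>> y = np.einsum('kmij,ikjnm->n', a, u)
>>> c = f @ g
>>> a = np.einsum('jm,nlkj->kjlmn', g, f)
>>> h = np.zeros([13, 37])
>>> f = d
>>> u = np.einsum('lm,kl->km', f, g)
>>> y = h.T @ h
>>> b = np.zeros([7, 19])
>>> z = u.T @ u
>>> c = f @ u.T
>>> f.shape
(23, 23)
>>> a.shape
(5, 7, 37, 23, 5)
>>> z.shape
(23, 23)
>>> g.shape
(7, 23)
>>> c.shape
(23, 7)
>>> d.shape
(23, 23)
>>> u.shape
(7, 23)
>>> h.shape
(13, 37)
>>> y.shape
(37, 37)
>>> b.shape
(7, 19)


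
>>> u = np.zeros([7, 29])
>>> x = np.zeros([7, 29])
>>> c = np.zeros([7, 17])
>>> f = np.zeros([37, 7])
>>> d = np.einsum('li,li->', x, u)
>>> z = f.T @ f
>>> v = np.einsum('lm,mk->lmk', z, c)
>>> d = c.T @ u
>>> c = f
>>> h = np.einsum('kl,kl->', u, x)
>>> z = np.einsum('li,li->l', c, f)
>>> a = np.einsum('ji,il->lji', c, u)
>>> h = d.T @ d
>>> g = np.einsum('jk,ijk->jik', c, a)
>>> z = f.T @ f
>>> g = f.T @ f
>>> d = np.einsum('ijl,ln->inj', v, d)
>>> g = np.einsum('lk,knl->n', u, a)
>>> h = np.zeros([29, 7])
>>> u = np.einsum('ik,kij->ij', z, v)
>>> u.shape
(7, 17)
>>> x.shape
(7, 29)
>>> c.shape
(37, 7)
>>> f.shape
(37, 7)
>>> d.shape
(7, 29, 7)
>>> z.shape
(7, 7)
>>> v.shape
(7, 7, 17)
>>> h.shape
(29, 7)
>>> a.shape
(29, 37, 7)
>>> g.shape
(37,)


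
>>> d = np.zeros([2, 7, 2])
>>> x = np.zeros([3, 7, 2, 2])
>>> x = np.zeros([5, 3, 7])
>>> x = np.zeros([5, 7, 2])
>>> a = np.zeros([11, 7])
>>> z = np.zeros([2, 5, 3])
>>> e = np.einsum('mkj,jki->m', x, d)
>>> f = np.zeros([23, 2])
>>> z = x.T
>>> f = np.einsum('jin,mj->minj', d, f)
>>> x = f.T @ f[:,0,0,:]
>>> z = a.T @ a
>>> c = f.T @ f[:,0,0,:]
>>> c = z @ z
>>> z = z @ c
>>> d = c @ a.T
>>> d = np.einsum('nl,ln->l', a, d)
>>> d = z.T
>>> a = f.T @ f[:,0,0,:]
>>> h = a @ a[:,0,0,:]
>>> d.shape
(7, 7)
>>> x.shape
(2, 2, 7, 2)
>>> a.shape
(2, 2, 7, 2)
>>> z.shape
(7, 7)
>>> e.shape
(5,)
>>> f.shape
(23, 7, 2, 2)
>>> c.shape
(7, 7)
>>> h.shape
(2, 2, 7, 2)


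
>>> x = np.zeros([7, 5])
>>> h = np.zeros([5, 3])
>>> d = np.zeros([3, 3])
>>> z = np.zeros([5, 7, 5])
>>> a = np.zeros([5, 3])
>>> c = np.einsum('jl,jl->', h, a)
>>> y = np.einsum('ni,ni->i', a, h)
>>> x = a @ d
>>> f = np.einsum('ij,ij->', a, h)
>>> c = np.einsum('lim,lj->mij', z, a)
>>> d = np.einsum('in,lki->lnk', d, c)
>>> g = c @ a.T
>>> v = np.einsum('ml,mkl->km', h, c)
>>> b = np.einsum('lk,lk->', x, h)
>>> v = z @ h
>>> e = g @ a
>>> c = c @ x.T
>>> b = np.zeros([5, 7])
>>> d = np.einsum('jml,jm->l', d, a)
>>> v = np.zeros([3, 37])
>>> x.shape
(5, 3)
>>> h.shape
(5, 3)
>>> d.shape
(7,)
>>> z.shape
(5, 7, 5)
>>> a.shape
(5, 3)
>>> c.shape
(5, 7, 5)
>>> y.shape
(3,)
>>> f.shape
()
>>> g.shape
(5, 7, 5)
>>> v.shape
(3, 37)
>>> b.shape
(5, 7)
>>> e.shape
(5, 7, 3)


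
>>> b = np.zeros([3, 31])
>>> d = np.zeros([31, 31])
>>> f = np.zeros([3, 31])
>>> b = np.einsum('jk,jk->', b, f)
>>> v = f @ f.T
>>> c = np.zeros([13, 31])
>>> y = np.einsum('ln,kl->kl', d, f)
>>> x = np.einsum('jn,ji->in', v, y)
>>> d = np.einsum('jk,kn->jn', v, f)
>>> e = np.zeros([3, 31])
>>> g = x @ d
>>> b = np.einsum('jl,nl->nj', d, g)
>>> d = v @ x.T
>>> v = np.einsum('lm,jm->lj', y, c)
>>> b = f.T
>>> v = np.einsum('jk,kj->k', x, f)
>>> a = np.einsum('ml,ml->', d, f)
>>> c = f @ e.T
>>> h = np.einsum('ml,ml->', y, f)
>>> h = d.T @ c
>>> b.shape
(31, 3)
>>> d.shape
(3, 31)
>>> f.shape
(3, 31)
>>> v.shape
(3,)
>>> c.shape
(3, 3)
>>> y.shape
(3, 31)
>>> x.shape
(31, 3)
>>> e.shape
(3, 31)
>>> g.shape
(31, 31)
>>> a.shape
()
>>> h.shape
(31, 3)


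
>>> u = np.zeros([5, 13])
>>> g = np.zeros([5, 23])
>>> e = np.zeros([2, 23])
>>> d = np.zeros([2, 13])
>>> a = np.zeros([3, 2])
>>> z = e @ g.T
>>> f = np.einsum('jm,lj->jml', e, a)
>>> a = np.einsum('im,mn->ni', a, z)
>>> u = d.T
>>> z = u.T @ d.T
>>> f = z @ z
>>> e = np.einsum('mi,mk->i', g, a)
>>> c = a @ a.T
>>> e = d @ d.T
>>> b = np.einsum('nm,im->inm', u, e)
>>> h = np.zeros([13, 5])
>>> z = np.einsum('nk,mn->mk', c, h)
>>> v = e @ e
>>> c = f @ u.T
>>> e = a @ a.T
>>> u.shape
(13, 2)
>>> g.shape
(5, 23)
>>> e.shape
(5, 5)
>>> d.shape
(2, 13)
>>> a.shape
(5, 3)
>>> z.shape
(13, 5)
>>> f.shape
(2, 2)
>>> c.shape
(2, 13)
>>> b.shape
(2, 13, 2)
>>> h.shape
(13, 5)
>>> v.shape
(2, 2)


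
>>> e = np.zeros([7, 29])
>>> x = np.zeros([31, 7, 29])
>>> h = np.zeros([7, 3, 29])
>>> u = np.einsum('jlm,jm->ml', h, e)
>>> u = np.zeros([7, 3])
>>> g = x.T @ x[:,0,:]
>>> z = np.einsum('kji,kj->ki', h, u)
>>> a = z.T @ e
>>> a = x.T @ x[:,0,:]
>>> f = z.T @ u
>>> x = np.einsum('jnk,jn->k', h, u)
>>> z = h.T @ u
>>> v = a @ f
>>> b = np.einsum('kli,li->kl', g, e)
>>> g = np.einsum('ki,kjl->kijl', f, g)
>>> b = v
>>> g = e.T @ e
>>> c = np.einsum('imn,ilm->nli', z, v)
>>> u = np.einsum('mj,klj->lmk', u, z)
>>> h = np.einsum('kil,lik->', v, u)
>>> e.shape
(7, 29)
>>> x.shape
(29,)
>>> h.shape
()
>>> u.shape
(3, 7, 29)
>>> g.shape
(29, 29)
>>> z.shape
(29, 3, 3)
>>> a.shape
(29, 7, 29)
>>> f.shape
(29, 3)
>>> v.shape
(29, 7, 3)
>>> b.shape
(29, 7, 3)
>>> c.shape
(3, 7, 29)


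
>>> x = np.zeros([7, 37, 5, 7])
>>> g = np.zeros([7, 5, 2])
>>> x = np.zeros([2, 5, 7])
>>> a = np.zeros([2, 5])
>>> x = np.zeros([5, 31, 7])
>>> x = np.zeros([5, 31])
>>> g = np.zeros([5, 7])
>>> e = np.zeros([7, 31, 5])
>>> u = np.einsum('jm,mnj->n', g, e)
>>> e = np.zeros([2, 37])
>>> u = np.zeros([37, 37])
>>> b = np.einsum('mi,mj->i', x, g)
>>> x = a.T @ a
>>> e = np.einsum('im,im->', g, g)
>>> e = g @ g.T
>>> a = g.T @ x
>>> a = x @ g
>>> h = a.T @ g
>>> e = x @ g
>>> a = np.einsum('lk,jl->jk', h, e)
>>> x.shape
(5, 5)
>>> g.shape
(5, 7)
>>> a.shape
(5, 7)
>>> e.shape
(5, 7)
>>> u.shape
(37, 37)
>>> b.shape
(31,)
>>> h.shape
(7, 7)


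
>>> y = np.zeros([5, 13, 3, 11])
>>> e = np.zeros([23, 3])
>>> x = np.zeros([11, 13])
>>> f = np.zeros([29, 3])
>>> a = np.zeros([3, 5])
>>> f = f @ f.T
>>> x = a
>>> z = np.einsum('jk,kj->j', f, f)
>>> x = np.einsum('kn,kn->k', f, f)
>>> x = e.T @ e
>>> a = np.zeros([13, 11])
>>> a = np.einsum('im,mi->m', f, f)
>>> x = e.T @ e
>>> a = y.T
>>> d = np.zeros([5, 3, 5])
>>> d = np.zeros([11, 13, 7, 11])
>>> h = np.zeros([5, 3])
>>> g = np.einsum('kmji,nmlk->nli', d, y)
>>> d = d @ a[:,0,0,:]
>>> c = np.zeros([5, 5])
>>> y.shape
(5, 13, 3, 11)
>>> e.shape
(23, 3)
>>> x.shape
(3, 3)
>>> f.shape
(29, 29)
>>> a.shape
(11, 3, 13, 5)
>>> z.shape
(29,)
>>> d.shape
(11, 13, 7, 5)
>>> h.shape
(5, 3)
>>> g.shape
(5, 3, 11)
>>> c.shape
(5, 5)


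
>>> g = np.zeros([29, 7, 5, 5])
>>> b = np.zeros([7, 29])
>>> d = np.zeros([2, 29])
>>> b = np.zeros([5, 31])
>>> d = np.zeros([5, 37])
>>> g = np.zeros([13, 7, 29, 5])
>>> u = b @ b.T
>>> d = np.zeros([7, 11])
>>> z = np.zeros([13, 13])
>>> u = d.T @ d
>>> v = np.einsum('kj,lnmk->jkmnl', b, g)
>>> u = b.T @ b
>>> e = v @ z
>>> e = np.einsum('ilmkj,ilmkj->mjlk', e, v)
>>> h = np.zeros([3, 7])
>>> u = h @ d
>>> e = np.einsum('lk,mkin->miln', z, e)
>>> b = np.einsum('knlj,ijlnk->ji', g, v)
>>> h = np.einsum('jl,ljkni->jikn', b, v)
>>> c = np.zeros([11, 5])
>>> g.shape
(13, 7, 29, 5)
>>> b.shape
(5, 31)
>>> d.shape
(7, 11)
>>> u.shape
(3, 11)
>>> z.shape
(13, 13)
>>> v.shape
(31, 5, 29, 7, 13)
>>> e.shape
(29, 5, 13, 7)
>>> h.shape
(5, 13, 29, 7)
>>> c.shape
(11, 5)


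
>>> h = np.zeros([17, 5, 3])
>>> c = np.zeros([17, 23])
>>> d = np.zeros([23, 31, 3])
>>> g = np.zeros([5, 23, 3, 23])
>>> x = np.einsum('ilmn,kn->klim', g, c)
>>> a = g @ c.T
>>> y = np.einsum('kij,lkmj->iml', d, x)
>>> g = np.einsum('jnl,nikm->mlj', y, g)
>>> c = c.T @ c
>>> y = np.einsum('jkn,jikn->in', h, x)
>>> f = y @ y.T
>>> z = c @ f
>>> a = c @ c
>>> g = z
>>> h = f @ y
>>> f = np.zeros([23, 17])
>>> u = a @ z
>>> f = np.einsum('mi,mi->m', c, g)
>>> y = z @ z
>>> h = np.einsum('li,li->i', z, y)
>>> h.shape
(23,)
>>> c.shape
(23, 23)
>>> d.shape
(23, 31, 3)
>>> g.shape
(23, 23)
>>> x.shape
(17, 23, 5, 3)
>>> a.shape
(23, 23)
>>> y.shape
(23, 23)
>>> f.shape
(23,)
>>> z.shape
(23, 23)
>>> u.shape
(23, 23)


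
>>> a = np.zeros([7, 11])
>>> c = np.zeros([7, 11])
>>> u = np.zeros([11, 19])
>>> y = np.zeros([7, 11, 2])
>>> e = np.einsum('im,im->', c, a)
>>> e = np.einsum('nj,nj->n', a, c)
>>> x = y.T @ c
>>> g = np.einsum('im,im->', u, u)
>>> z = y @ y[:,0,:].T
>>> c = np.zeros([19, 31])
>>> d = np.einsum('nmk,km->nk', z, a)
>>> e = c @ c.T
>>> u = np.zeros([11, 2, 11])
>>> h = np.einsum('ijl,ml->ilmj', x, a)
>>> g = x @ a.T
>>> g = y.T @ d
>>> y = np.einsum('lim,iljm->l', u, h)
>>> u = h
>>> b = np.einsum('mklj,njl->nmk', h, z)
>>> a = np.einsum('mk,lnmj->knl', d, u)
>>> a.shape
(7, 11, 2)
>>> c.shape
(19, 31)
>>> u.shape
(2, 11, 7, 11)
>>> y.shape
(11,)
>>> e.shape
(19, 19)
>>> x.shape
(2, 11, 11)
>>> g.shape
(2, 11, 7)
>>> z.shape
(7, 11, 7)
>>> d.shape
(7, 7)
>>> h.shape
(2, 11, 7, 11)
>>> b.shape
(7, 2, 11)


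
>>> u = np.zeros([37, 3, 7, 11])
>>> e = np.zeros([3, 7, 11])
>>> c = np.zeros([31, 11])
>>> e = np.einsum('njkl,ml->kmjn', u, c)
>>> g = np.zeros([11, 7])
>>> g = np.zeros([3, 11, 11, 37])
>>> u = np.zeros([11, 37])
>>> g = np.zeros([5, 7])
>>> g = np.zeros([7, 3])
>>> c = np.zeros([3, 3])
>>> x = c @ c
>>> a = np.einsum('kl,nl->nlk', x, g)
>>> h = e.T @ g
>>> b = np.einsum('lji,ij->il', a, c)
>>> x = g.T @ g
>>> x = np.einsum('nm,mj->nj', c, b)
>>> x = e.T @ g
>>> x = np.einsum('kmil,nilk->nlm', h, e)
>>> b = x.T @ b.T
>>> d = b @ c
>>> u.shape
(11, 37)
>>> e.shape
(7, 31, 3, 37)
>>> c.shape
(3, 3)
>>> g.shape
(7, 3)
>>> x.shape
(7, 3, 3)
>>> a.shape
(7, 3, 3)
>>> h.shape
(37, 3, 31, 3)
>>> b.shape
(3, 3, 3)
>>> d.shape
(3, 3, 3)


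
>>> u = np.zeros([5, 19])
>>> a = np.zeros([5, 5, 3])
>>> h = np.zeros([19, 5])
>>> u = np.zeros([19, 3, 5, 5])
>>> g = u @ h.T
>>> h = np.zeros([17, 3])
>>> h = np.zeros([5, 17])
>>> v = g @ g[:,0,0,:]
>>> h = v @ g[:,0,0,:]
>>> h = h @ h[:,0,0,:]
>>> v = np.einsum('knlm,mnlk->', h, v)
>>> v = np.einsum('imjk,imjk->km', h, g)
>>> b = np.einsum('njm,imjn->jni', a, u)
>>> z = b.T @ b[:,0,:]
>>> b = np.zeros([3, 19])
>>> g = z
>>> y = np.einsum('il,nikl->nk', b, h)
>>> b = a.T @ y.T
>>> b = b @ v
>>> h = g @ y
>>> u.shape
(19, 3, 5, 5)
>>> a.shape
(5, 5, 3)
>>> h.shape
(19, 5, 5)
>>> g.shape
(19, 5, 19)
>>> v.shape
(19, 3)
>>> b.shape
(3, 5, 3)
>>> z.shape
(19, 5, 19)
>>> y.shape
(19, 5)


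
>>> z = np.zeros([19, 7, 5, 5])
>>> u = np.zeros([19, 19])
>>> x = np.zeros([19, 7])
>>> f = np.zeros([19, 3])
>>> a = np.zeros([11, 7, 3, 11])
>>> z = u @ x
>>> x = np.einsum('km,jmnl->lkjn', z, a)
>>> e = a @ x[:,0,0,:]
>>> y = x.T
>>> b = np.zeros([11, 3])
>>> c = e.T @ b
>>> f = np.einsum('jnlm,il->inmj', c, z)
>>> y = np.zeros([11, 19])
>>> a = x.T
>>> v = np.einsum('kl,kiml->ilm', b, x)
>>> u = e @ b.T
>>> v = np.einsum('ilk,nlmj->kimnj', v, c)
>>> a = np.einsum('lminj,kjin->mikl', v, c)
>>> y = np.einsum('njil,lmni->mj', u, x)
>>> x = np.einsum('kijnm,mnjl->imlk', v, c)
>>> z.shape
(19, 7)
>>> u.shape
(11, 7, 3, 11)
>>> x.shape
(19, 3, 3, 11)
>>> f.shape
(19, 3, 3, 3)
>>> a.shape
(19, 7, 3, 11)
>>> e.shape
(11, 7, 3, 3)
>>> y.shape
(19, 7)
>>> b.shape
(11, 3)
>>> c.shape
(3, 3, 7, 3)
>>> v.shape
(11, 19, 7, 3, 3)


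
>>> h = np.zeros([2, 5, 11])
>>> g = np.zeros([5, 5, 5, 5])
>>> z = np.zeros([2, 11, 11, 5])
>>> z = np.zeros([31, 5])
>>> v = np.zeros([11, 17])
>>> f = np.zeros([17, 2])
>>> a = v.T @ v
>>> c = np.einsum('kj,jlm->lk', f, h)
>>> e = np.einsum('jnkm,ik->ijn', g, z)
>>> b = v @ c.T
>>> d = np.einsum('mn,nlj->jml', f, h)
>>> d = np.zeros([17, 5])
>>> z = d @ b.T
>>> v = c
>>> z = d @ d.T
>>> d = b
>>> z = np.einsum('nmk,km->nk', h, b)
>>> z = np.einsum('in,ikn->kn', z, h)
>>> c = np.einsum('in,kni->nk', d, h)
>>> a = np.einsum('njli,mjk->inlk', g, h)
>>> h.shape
(2, 5, 11)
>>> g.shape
(5, 5, 5, 5)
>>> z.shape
(5, 11)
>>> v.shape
(5, 17)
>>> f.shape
(17, 2)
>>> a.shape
(5, 5, 5, 11)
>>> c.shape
(5, 2)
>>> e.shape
(31, 5, 5)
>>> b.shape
(11, 5)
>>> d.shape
(11, 5)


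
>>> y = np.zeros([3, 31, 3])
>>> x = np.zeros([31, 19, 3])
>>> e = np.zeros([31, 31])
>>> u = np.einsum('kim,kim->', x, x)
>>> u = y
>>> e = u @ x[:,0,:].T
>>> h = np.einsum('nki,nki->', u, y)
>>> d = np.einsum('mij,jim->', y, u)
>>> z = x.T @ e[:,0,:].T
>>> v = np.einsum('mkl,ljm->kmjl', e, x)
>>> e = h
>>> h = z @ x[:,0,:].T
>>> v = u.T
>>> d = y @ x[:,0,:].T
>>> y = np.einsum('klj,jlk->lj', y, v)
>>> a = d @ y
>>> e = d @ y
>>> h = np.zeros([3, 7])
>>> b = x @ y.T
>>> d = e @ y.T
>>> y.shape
(31, 3)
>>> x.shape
(31, 19, 3)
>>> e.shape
(3, 31, 3)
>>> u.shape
(3, 31, 3)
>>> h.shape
(3, 7)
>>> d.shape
(3, 31, 31)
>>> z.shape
(3, 19, 3)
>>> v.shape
(3, 31, 3)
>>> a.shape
(3, 31, 3)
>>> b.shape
(31, 19, 31)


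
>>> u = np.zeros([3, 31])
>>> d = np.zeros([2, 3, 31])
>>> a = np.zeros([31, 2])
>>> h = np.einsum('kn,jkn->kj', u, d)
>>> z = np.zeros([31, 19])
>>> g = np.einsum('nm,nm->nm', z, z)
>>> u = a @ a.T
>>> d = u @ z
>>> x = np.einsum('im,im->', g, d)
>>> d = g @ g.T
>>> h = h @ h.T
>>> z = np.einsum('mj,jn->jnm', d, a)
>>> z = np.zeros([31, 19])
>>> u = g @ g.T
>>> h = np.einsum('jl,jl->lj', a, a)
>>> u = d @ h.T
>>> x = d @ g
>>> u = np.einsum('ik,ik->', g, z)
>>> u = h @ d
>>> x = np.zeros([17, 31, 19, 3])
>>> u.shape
(2, 31)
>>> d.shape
(31, 31)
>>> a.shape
(31, 2)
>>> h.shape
(2, 31)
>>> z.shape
(31, 19)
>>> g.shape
(31, 19)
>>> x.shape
(17, 31, 19, 3)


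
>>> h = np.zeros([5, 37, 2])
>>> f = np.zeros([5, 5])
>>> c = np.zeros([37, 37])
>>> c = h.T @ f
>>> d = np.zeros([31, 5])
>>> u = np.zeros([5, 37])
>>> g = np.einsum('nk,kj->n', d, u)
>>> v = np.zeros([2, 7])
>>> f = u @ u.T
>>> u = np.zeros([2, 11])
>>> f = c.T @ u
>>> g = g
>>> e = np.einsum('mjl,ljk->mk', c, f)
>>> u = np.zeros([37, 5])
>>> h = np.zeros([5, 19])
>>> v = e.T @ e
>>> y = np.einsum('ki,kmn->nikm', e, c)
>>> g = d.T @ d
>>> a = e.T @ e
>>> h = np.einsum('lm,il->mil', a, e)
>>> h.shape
(11, 2, 11)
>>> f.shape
(5, 37, 11)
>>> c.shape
(2, 37, 5)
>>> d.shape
(31, 5)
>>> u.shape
(37, 5)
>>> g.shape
(5, 5)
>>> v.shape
(11, 11)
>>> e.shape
(2, 11)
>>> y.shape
(5, 11, 2, 37)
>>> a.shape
(11, 11)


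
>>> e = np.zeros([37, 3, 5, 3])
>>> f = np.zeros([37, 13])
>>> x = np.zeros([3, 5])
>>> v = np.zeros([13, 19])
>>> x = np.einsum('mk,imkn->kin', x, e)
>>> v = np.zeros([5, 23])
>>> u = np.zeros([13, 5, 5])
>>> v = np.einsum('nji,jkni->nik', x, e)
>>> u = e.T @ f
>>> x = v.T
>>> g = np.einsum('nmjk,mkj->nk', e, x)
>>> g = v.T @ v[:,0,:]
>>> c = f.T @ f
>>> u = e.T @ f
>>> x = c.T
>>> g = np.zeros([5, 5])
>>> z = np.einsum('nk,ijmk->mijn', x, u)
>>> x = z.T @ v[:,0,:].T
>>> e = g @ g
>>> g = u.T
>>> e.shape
(5, 5)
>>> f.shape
(37, 13)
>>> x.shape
(13, 5, 3, 5)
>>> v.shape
(5, 3, 3)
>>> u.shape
(3, 5, 3, 13)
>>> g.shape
(13, 3, 5, 3)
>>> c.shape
(13, 13)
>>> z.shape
(3, 3, 5, 13)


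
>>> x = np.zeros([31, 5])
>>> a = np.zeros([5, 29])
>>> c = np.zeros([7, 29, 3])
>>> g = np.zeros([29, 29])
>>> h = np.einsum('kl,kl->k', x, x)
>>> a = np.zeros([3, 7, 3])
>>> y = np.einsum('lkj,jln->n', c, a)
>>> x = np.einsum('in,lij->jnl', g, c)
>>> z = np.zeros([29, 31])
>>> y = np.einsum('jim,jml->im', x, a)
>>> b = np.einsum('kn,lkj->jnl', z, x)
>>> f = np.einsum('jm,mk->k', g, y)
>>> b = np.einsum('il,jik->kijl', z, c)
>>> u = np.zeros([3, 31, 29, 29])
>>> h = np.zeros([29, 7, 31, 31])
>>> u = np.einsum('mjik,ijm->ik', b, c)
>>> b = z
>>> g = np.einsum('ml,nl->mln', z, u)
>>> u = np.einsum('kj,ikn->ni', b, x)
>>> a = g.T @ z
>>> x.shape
(3, 29, 7)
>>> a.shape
(7, 31, 31)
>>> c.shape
(7, 29, 3)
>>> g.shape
(29, 31, 7)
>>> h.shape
(29, 7, 31, 31)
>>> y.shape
(29, 7)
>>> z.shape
(29, 31)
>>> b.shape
(29, 31)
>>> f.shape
(7,)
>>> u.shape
(7, 3)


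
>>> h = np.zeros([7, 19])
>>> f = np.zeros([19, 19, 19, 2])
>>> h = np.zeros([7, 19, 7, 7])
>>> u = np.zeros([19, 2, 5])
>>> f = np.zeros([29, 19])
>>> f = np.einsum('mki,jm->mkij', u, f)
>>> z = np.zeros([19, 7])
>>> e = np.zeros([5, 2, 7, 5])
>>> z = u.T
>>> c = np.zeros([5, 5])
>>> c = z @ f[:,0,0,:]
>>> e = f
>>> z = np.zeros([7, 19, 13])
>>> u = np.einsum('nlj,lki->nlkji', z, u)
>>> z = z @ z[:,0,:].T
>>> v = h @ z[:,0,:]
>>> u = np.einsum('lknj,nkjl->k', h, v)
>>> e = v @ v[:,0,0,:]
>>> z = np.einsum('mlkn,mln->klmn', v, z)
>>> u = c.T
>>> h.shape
(7, 19, 7, 7)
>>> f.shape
(19, 2, 5, 29)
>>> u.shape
(29, 2, 5)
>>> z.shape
(7, 19, 7, 7)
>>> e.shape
(7, 19, 7, 7)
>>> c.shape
(5, 2, 29)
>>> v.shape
(7, 19, 7, 7)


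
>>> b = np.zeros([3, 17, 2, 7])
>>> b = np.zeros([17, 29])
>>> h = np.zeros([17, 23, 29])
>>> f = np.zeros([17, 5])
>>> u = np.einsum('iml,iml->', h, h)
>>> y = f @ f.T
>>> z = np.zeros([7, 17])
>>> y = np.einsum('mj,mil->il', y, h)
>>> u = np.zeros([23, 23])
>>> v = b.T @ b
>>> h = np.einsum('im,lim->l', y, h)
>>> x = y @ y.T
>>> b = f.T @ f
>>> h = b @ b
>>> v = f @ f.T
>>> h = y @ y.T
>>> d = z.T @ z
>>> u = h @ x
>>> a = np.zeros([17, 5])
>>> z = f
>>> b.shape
(5, 5)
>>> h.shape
(23, 23)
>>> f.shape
(17, 5)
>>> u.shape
(23, 23)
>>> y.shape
(23, 29)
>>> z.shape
(17, 5)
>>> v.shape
(17, 17)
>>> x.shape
(23, 23)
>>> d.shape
(17, 17)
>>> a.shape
(17, 5)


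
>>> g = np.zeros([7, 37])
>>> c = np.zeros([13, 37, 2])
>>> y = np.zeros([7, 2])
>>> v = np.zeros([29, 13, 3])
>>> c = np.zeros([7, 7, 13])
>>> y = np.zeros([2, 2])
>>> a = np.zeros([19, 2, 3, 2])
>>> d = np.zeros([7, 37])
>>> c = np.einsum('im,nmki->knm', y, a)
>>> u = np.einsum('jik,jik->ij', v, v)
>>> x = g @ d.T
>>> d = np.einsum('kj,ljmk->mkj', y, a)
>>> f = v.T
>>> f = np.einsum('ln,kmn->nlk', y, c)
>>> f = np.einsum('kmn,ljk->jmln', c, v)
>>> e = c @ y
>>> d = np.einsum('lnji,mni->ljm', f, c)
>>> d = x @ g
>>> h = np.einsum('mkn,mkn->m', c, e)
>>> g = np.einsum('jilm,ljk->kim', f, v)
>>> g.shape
(3, 19, 2)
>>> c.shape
(3, 19, 2)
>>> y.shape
(2, 2)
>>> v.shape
(29, 13, 3)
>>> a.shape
(19, 2, 3, 2)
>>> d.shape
(7, 37)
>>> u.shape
(13, 29)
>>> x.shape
(7, 7)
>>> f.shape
(13, 19, 29, 2)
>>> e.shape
(3, 19, 2)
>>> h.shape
(3,)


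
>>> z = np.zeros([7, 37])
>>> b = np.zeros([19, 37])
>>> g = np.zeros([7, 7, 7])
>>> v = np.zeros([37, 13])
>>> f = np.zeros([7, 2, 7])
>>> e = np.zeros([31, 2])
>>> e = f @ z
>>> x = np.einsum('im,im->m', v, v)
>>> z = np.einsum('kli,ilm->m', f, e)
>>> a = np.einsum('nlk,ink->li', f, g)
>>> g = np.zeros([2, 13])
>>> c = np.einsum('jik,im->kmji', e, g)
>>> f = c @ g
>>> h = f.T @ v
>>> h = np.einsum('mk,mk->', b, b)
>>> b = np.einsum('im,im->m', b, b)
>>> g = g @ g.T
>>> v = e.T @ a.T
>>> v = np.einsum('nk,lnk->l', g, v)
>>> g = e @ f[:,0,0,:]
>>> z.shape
(37,)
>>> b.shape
(37,)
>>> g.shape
(7, 2, 13)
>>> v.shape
(37,)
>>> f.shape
(37, 13, 7, 13)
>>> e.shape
(7, 2, 37)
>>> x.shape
(13,)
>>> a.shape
(2, 7)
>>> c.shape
(37, 13, 7, 2)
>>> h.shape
()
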